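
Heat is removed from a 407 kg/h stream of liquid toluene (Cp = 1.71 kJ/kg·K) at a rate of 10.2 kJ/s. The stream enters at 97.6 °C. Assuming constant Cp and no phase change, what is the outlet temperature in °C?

Q = 10.2 kJ/s = 36720 kJ/h
ΔT = Q/(ṁ·Cp) = 36720/(407×1.71) = 52.761 K
T_out = 97.6 − 52.761 = 44.839 °C

T_out = 44.8 °C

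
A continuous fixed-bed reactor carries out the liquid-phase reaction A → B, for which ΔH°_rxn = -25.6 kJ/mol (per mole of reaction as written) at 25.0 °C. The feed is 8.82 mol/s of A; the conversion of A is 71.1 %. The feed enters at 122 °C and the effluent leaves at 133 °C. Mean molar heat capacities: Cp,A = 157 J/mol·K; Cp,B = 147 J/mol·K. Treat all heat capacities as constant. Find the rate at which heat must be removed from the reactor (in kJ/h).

Extent of reaction ξ = 0.711 × 8.82 = 6.271 mol/s
Reaction term: ξ·ΔH°_rxn = 6.271 × -25.6 = -160.54 kJ/s
Sensible, feed 122→25 °C: -134.32 kJ/s
Outlet flows (mol/s): A 2.549, B 6.271
Sensible, products 25→133 °C: 142.78 kJ/s
Q = ΔH = -152.08 kJ/s = -152.08 kW
Heat removed = 547480 kJ/h

Q_out = 547000 kJ/h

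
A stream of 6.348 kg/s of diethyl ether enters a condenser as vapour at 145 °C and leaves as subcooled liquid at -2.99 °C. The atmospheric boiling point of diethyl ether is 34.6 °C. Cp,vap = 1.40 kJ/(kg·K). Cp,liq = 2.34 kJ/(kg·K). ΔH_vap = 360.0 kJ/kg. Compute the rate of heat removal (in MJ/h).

Q_c = 13800 MJ/h

vapour 145→34.6 °C: -154.56 kJ/kg
condensation at 34.6 °C: -360 kJ/kg
liquid 34.6→-2.99 °C: -87.961 kJ/kg
Δh = -154.56 + -360 + -87.961 = -602.52 kJ/kg
Q = ṁ·Δh = 6.348 kg/s × -602.52 kJ/kg = -3824.8 kJ/s
|Q| = 3824.8 kW = 13769 MJ/h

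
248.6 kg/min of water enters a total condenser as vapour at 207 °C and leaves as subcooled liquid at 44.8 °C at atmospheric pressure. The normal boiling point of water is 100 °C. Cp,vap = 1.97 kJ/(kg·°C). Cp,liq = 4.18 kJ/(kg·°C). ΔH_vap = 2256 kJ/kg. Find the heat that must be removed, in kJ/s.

Q_c = 11200 kJ/s

vapour 207→100 °C: -210.79 kJ/kg
condensation at 100 °C: -2256 kJ/kg
liquid 100→44.8 °C: -230.74 kJ/kg
Δh = -210.79 + -2256 + -230.74 = -2697.5 kJ/kg
Q = ṁ·Δh = 248.6 kg/min × -2697.5 kJ/kg = -670600 kJ/min
|Q| = 11177 kW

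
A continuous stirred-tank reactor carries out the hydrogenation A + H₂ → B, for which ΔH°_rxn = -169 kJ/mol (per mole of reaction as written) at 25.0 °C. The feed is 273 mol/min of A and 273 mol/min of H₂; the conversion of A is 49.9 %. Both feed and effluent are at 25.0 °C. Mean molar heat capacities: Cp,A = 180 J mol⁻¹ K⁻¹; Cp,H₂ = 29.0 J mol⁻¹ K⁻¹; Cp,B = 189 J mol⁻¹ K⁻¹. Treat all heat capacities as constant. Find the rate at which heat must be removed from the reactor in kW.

Q_out = 384 kW

Extent of reaction ξ = 0.499 × 273 = 136.23 mol/min
Reaction term: ξ·ΔH°_rxn = 136.23 × -169 = -23022 kJ/min
Q = ΔH = -23022 kJ/min = -383.71 kW
Heat removed = 383.71 kW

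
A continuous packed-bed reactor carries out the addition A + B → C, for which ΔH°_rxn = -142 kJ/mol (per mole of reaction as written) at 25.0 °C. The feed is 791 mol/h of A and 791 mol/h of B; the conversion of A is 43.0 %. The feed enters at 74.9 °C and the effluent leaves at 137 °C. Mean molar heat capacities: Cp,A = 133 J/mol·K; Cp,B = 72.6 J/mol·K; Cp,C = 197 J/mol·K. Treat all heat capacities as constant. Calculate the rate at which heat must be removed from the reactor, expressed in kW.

Q_out = 10.7 kW

Extent of reaction ξ = 0.430 × 791 = 340.13 mol/h
Reaction term: ξ·ΔH°_rxn = 340.13 × -142 = -48298 kJ/h
Sensible, feed 74.9→25 °C: -8115.2 kJ/h
Outlet flows (mol/h): A 450.87, B 450.87, C 340.13
Sensible, products 25→137 °C: 17887 kJ/h
Q = ΔH = -38527 kJ/h = -10.702 kW
Heat removed = 10.702 kW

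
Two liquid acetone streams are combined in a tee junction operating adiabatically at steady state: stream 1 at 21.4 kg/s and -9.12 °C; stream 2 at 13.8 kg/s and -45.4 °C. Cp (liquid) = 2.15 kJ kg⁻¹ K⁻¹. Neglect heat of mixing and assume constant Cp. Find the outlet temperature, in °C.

T_out = -23.3 °C

Energy balance with Q = 0: Σ ṁᵢCp,ᵢ(T_out − Tᵢ) = 0
T_out = Σ ṁᵢCp,ᵢTᵢ / Σ ṁᵢCp,ᵢ
      = -1766.6 / 75.68 = -23.343 °C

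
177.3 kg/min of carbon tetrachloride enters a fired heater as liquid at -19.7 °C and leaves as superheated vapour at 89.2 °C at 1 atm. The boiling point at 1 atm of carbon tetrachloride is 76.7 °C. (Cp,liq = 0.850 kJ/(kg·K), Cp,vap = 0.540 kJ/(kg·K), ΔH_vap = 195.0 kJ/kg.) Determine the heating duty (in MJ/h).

liquid -19.7→76.7 °C: 81.94 kJ/kg
vaporisation at 76.7 °C: 195 kJ/kg
vapour 76.7→89.2 °C: 6.75 kJ/kg
Δh = 81.94 + 195 + 6.75 = 283.69 kJ/kg
Q = ṁ·Δh = 177.3 kg/min × 283.69 kJ/kg = 50298 kJ/min
|Q| = 838.3 kW = 3017.9 MJ/h

Q = 3020 MJ/h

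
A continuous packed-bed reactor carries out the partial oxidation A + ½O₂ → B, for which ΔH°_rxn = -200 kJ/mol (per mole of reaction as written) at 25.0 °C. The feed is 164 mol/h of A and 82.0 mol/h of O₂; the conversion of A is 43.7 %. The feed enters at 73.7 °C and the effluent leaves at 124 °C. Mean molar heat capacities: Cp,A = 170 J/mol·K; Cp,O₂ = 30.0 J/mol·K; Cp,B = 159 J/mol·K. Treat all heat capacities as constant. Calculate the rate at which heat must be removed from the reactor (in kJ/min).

Extent of reaction ξ = 0.437 × 164 = 71.668 mol/h
Reaction term: ξ·ΔH°_rxn = 71.668 × -200 = -14334 kJ/h
Sensible, feed 73.7→25 °C: -1477.6 kJ/h
Outlet flows (mol/h): A 92.332, O₂ 46.166, B 71.668
Sensible, products 25→124 °C: 2819.2 kJ/h
Q = ΔH = -12992 kJ/h = -3.6089 kW
Heat removed = 216.53 kJ/min

Q_out = 217 kJ/min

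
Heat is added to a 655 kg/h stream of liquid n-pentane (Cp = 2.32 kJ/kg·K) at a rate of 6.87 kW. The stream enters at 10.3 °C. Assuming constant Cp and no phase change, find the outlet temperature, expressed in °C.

Q = 6.87 kW = 24732 kJ/h
ΔT = Q/(ṁ·Cp) = 24732/(655×2.32) = 16.275 K
T_out = 10.3 + 16.275 = 26.575 °C

T_out = 26.6 °C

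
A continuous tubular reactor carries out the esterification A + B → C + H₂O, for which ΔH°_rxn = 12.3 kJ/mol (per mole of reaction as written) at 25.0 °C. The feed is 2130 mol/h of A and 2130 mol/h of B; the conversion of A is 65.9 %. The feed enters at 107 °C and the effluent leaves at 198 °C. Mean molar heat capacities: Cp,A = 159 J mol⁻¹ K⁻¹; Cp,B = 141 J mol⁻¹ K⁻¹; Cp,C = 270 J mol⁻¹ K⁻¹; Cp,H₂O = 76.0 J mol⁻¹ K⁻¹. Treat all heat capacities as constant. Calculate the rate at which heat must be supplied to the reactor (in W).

Q_in = 24100 W

Extent of reaction ξ = 0.659 × 2130 = 1403.7 mol/h
Reaction term: ξ·ΔH°_rxn = 1403.7 × 12.3 = 17265 kJ/h
Sensible, feed 107→25 °C: -52398 kJ/h
Outlet flows (mol/h): A 726.33, B 726.33, C 1403.7, H₂O 1403.7
Sensible, products 25→198 °C: 121720 kJ/h
Q = ΔH = 86585 kJ/h = 24.051 kW
Heat supplied = 24051 W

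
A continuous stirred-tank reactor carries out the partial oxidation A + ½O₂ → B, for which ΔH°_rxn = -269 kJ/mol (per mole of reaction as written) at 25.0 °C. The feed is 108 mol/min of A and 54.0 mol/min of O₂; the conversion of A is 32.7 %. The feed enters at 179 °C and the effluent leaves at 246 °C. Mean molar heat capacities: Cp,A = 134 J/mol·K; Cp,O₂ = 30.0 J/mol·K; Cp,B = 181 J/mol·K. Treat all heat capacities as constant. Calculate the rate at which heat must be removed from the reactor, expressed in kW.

Extent of reaction ξ = 0.327 × 108 = 35.316 mol/min
Reaction term: ξ·ΔH°_rxn = 35.316 × -269 = -9500 kJ/min
Sensible, feed 179→25 °C: -2478.2 kJ/min
Outlet flows (mol/min): A 72.684, O₂ 36.342, B 35.316
Sensible, products 25→246 °C: 3806.1 kJ/min
Q = ΔH = -8172.1 kJ/min = -136.2 kW
Heat removed = 136.2 kW

Q_out = 136 kW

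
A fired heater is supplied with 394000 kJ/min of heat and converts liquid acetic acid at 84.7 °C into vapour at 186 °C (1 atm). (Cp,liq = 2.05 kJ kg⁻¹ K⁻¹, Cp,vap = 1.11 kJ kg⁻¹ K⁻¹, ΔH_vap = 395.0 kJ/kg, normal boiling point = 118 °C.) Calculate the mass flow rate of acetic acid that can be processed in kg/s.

Δh = 2.05×(118−84.7) + 395.0 + 1.11×(186−118) = 538.75 kJ/kg
Q = 394000 kJ/min = 6566.7 kJ/s = 6566.7 kJ/s
ṁ = Q/Δh = 6566.7 / 538.75 = 12.189 kg/s

ṁ = 12.2 kg/s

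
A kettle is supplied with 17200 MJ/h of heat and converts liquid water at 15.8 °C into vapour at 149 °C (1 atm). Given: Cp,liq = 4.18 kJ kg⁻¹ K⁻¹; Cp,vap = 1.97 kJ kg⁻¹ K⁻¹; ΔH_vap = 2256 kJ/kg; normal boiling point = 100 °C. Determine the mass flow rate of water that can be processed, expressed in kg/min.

ṁ = 106 kg/min

Δh = 4.18×(100−15.8) + 2256 + 1.97×(149−100) = 2704.5 kJ/kg
Q = 17200 MJ/h = 4777.8 kJ/s = 286670 kJ/min
ṁ = Q/Δh = 286670 / 2704.5 = 106 kg/min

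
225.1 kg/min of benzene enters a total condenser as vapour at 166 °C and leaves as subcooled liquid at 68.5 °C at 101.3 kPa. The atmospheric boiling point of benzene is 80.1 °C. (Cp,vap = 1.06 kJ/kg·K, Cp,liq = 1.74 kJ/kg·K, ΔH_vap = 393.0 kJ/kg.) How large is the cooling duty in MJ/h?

Q_c = 6810 MJ/h

vapour 166→80.1 °C: -91.054 kJ/kg
condensation at 80.1 °C: -393 kJ/kg
liquid 80.1→68.5 °C: -20.184 kJ/kg
Δh = -91.054 + -393 + -20.184 = -504.24 kJ/kg
Q = ṁ·Δh = 225.1 kg/min × -504.24 kJ/kg = -113500 kJ/min
|Q| = 1891.7 kW = 6810.2 MJ/h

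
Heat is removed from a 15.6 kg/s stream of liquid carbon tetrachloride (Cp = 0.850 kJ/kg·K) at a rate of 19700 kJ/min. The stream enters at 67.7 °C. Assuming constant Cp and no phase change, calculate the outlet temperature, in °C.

T_out = 42.9 °C

Q = 19700 kJ/min = 328.33 kJ/s
ΔT = Q/(ṁ·Cp) = 328.33/(15.6×0.850) = 24.761 K
T_out = 67.7 − 24.761 = 42.939 °C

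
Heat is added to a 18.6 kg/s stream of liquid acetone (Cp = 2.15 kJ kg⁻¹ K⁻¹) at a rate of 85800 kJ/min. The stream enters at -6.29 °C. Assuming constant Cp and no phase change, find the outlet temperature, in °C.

T_out = 29.5 °C

Q = 85800 kJ/min = 1430 kJ/s
ΔT = Q/(ṁ·Cp) = 1430/(18.6×2.15) = 35.759 K
T_out = -6.29 + 35.759 = 29.469 °C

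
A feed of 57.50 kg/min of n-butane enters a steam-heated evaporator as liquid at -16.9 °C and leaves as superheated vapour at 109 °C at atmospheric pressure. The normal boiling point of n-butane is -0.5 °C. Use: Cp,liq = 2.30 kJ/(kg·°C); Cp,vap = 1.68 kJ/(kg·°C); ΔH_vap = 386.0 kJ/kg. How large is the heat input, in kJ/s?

liquid -16.9→-0.5 °C: 37.72 kJ/kg
vaporisation at -0.5 °C: 386 kJ/kg
vapour -0.5→109 °C: 183.96 kJ/kg
Δh = 37.72 + 386 + 183.96 = 607.68 kJ/kg
Q = ṁ·Δh = 57.50 kg/min × 607.68 kJ/kg = 34942 kJ/min
|Q| = 582.36 kW

Q = 582 kJ/s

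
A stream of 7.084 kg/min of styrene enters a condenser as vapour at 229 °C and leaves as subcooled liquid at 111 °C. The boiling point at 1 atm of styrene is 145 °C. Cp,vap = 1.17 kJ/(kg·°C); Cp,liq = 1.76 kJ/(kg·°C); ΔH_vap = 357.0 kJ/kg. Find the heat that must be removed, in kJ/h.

vapour 229→145 °C: -98.28 kJ/kg
condensation at 145 °C: -357 kJ/kg
liquid 145→111 °C: -59.84 kJ/kg
Δh = -98.28 + -357 + -59.84 = -515.12 kJ/kg
Q = ṁ·Δh = 7.084 kg/min × -515.12 kJ/kg = -3649.1 kJ/min
|Q| = 60.819 kW = 218950 kJ/h

Q_c = 219000 kJ/h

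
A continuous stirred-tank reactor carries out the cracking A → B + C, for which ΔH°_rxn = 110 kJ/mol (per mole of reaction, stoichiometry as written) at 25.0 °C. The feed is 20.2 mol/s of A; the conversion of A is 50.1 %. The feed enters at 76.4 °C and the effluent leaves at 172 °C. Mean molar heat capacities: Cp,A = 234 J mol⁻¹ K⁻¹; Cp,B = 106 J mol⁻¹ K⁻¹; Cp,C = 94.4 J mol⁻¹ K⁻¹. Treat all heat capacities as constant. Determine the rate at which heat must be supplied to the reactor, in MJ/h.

Extent of reaction ξ = 0.501 × 20.2 = 10.12 mol/s
Reaction term: ξ·ΔH°_rxn = 10.12 × 110 = 1113.2 kJ/s
Sensible, feed 76.4→25 °C: -242.96 kJ/s
Outlet flows (mol/s): A 10.08, B 10.12, C 10.12
Sensible, products 25→172 °C: 644.85 kJ/s
Q = ΔH = 1515.1 kJ/s = 1515.1 kW
Heat supplied = 5454.4 MJ/h

Q_in = 5450 MJ/h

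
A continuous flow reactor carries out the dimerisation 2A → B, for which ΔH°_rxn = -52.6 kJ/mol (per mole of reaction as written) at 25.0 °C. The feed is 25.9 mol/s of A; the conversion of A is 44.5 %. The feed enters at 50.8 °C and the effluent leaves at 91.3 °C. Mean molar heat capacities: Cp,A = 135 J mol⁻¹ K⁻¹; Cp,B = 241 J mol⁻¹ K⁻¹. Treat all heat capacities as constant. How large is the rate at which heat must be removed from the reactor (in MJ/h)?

Q_out = 621 MJ/h

Extent of reaction ξ = 0.445 × 25.9 / 2 = 5.7627 mol/s
Reaction term: ξ·ΔH°_rxn = 5.7627 × -52.6 = -303.12 kJ/s
Sensible, feed 50.8→25 °C: -90.21 kJ/s
Outlet flows (mol/s): A 14.374, B 5.7627
Sensible, products 25→91.3 °C: 220.74 kJ/s
Q = ΔH = -172.59 kJ/s = -172.59 kW
Heat removed = 621.33 MJ/h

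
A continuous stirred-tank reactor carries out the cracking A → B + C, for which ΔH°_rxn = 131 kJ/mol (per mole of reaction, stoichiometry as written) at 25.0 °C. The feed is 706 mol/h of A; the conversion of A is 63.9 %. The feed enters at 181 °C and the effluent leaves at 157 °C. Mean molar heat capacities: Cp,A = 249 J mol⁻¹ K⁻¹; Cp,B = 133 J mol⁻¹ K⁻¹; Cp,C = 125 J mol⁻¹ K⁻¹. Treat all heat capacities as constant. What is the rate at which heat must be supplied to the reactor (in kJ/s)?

Extent of reaction ξ = 0.639 × 706 = 451.13 mol/h
Reaction term: ξ·ΔH°_rxn = 451.13 × 131 = 59099 kJ/h
Sensible, feed 181→25 °C: -27424 kJ/h
Outlet flows (mol/h): A 254.87, B 451.13, C 451.13
Sensible, products 25→157 °C: 23741 kJ/h
Q = ΔH = 55415 kJ/h = 15.393 kW
Heat supplied = 15.393 kJ/s

Q_in = 15.4 kJ/s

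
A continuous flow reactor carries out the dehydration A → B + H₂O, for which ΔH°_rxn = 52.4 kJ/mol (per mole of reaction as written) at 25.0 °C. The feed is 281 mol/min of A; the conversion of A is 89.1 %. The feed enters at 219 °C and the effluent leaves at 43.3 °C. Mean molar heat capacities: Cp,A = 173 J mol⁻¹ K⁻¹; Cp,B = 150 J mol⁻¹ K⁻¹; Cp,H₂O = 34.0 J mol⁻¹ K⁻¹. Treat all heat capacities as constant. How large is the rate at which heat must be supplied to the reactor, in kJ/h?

Q_in = 278000 kJ/h

Extent of reaction ξ = 0.891 × 281 = 250.37 mol/min
Reaction term: ξ·ΔH°_rxn = 250.37 × 52.4 = 13119 kJ/min
Sensible, feed 219→25 °C: -9430.9 kJ/min
Outlet flows (mol/min): A 30.629, B 250.37, H₂O 250.37
Sensible, products 25→43.3 °C: 940.02 kJ/min
Q = ΔH = 4628.5 kJ/min = 77.142 kW
Heat supplied = 277710 kJ/h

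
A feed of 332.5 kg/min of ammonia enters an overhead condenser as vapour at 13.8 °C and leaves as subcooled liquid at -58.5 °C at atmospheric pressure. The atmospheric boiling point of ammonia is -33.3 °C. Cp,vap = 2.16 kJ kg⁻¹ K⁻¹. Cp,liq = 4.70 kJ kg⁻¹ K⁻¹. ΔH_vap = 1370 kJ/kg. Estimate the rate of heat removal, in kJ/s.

vapour 13.8→-33.3 °C: -101.74 kJ/kg
condensation at -33.3 °C: -1370 kJ/kg
liquid -33.3→-58.5 °C: -118.44 kJ/kg
Δh = -101.74 + -1370 + -118.44 = -1590.2 kJ/kg
Q = ṁ·Δh = 332.5 kg/min × -1590.2 kJ/kg = -528730 kJ/min
|Q| = 8812.2 kW

Q_c = 8810 kJ/s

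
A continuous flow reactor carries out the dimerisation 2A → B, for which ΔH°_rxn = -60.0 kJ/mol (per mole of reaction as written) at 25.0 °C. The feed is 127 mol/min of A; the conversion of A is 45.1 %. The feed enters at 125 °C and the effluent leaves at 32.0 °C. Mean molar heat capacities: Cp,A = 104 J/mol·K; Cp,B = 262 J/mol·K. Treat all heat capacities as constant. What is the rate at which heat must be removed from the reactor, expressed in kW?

Extent of reaction ξ = 0.451 × 127 / 2 = 28.639 mol/min
Reaction term: ξ·ΔH°_rxn = 28.639 × -60.0 = -1718.3 kJ/min
Sensible, feed 125→25 °C: -1320.8 kJ/min
Outlet flows (mol/min): A 69.723, B 28.639
Sensible, products 25→32.0 °C: 103.28 kJ/min
Q = ΔH = -2935.8 kJ/min = -48.93 kW
Heat removed = 48.93 kW

Q_out = 48.9 kW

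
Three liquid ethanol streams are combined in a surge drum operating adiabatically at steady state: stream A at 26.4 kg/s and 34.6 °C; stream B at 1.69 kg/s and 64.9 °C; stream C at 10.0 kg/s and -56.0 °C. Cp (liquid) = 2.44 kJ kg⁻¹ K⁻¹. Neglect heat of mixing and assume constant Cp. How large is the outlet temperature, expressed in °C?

No heat crosses the boundary, so H_out = H_in.
Σ ṁᵢCp,ᵢTᵢ = 26.4×2.44×34.6 + 1.69×2.44×64.9 + 10.0×2.44×-56.0 = 1130
Σ ṁᵢCp,ᵢ = 26.4×2.44 + 1.69×2.44 + 10.0×2.44 = 92.94
T_out = 1130 / 92.94 = 12.159 °C

T_out = 12.2 °C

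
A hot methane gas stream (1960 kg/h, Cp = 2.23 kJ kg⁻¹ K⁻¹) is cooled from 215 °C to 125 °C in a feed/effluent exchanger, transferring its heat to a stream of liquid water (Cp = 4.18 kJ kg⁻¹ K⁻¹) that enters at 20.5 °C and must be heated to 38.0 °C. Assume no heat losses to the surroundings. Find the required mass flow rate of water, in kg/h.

Heat released by hot stream: Q = 1960 × 2.23 × (215 − 125) = 393370 kJ/h
Energy balance on cold side (adiabatic exchanger): Q = ṁ_c·Cp_c·(T_c,out − T_c,in)
ṁ_c = 393370 / [4.18 × (38.0 − 20.5)] = 5377.6 kg/h

ṁ_c = 5380 kg/h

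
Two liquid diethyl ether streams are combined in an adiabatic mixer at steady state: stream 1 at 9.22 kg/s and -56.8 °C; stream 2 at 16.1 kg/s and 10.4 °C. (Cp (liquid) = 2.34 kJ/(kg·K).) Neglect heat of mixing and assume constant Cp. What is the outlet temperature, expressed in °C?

No heat crosses the boundary, so H_out = H_in.
Σ ṁᵢCp,ᵢTᵢ = 9.22×2.34×-56.8 + 16.1×2.34×10.4 = -833.64
Σ ṁᵢCp,ᵢ = 9.22×2.34 + 16.1×2.34 = 59.249
T_out = -833.64 / 59.249 = -14.07 °C

T_out = -14.1 °C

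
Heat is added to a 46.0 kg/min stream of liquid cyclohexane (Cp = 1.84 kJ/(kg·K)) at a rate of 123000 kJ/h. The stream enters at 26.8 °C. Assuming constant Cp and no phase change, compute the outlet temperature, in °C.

Q = 123000 kJ/h = 2050 kJ/min
ΔT = Q/(ṁ·Cp) = 2050/(46.0×1.84) = 24.22 K
T_out = 26.8 + 24.22 = 51.02 °C

T_out = 51.0 °C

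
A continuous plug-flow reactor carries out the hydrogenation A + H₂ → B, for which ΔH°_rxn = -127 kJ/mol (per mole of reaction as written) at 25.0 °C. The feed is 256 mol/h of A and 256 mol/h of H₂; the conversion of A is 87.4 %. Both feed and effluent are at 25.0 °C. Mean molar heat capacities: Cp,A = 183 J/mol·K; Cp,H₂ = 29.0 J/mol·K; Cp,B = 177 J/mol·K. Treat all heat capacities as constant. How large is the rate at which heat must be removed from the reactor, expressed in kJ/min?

Extent of reaction ξ = 0.874 × 256 = 223.74 mol/h
Reaction term: ξ·ΔH°_rxn = 223.74 × -127 = -28415 kJ/h
Q = ΔH = -28415 kJ/h = -7.8932 kW
Heat removed = 473.59 kJ/min

Q_out = 474 kJ/min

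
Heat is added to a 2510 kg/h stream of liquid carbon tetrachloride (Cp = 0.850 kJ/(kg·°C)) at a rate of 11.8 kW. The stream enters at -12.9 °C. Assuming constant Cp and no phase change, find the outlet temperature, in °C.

Q = 11.8 kW = 42480 kJ/h
ΔT = Q/(ṁ·Cp) = 42480/(2510×0.850) = 19.911 K
T_out = -12.9 + 19.911 = 7.0109 °C

T_out = 7.01 °C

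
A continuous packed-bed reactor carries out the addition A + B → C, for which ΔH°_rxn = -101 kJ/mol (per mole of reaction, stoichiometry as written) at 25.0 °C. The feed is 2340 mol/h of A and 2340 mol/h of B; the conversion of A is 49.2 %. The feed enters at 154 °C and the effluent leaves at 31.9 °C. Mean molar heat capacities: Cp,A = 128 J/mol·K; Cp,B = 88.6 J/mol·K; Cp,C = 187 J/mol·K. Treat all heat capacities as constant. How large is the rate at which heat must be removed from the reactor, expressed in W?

Q_out = 49600 W

Extent of reaction ξ = 0.492 × 2340 = 1151.3 mol/h
Reaction term: ξ·ΔH°_rxn = 1151.3 × -101 = -116280 kJ/h
Sensible, feed 154→25 °C: -65383 kJ/h
Outlet flows (mol/h): A 1188.7, B 1188.7, C 1151.3
Sensible, products 25→31.9 °C: 3262.1 kJ/h
Q = ΔH = -178400 kJ/h = -49.556 kW
Heat removed = 49556 W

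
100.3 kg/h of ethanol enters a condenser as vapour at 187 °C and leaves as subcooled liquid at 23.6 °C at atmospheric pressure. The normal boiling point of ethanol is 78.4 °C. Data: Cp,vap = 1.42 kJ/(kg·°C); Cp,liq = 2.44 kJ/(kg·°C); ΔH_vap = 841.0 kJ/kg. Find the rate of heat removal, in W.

vapour 187→78.4 °C: -154.21 kJ/kg
condensation at 78.4 °C: -841 kJ/kg
liquid 78.4→23.6 °C: -133.71 kJ/kg
Δh = -154.21 + -841 + -133.71 = -1128.9 kJ/kg
Q = ṁ·Δh = 100.3 kg/h × -1128.9 kJ/kg = -113230 kJ/h
|Q| = 31.453 kW = 31453 W

Q_c = 31500 W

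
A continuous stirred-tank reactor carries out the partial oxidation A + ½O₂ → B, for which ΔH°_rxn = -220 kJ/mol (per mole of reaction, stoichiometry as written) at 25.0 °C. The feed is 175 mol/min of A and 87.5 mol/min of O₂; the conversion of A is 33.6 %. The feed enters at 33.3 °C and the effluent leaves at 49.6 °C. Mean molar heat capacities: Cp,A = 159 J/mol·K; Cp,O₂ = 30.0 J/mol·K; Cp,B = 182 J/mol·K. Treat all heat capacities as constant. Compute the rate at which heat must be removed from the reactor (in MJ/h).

Extent of reaction ξ = 0.336 × 175 = 58.8 mol/min
Reaction term: ξ·ΔH°_rxn = 58.8 × -220 = -12936 kJ/min
Sensible, feed 33.3→25 °C: -252.73 kJ/min
Outlet flows (mol/min): A 116.2, O₂ 58.1, B 58.8
Sensible, products 25→49.6 °C: 760.64 kJ/min
Q = ΔH = -12428 kJ/min = -207.13 kW
Heat removed = 745.69 MJ/h

Q_out = 746 MJ/h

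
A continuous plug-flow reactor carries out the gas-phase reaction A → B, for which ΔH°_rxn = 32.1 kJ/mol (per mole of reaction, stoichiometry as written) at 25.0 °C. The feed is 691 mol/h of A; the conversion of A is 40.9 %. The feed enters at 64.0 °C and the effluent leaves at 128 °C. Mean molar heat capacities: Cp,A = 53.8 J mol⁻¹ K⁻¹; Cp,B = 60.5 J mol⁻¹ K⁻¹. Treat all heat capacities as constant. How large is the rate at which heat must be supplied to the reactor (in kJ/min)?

Q_in = 194 kJ/min

Extent of reaction ξ = 0.409 × 691 = 282.62 mol/h
Reaction term: ξ·ΔH°_rxn = 282.62 × 32.1 = 9072.1 kJ/h
Sensible, feed 64.0→25 °C: -1449.9 kJ/h
Outlet flows (mol/h): A 408.38, B 282.62
Sensible, products 25→128 °C: 4024.1 kJ/h
Q = ΔH = 11646 kJ/h = 3.2351 kW
Heat supplied = 194.11 kJ/min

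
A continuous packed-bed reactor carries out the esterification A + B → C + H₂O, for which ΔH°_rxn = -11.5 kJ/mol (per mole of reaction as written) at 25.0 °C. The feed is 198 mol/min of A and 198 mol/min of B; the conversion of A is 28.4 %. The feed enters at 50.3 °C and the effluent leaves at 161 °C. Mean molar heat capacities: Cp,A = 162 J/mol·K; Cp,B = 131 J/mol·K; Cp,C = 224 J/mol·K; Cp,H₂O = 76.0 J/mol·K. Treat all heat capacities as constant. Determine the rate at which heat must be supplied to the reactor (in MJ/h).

Q_in = 350 MJ/h

Extent of reaction ξ = 0.284 × 198 = 56.232 mol/min
Reaction term: ξ·ΔH°_rxn = 56.232 × -11.5 = -646.67 kJ/min
Sensible, feed 50.3→25 °C: -1467.8 kJ/min
Outlet flows (mol/min): A 141.77, B 141.77, C 56.232, H₂O 56.232
Sensible, products 25→161 °C: 7943.4 kJ/min
Q = ΔH = 5829 kJ/min = 97.15 kW
Heat supplied = 349.74 MJ/h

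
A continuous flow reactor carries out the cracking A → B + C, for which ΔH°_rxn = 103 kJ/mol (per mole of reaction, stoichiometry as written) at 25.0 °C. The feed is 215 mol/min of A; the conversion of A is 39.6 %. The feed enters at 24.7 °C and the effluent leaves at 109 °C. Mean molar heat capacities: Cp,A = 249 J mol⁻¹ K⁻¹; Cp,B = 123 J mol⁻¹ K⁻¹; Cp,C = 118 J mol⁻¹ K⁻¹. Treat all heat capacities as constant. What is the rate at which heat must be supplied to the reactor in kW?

Extent of reaction ξ = 0.396 × 215 = 85.14 mol/min
Reaction term: ξ·ΔH°_rxn = 85.14 × 103 = 8769.4 kJ/min
Sensible, feed 24.7→25 °C: 16.061 kJ/min
Outlet flows (mol/min): A 129.86, B 85.14, C 85.14
Sensible, products 25→109 °C: 4439.7 kJ/min
Q = ΔH = 13225 kJ/min = 220.42 kW
Heat supplied = 220.42 kW

Q_in = 220 kW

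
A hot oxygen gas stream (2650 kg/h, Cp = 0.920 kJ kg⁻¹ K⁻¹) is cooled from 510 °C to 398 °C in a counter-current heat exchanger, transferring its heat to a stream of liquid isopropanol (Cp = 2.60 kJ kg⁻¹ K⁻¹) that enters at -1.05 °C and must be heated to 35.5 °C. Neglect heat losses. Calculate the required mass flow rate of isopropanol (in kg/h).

Heat released by hot stream: Q = 2650 × 0.920 × (510 − 398) = 273060 kJ/h
Energy balance on cold side (adiabatic exchanger): Q = ṁ_c·Cp_c·(T_c,out − T_c,in)
ṁ_c = 273060 / [2.60 × (35.5 − -1.05)] = 2873.4 kg/h

ṁ_c = 2870 kg/h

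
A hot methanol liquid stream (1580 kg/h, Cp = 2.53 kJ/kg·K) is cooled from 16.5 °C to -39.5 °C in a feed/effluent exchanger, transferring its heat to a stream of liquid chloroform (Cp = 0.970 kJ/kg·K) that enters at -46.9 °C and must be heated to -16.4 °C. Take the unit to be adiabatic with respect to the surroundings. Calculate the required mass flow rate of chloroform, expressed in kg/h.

ṁ_c = 7570 kg/h

Heat released by hot stream: Q = 1580 × 2.53 × (16.5 − -39.5) = 223850 kJ/h
Energy balance on cold side (adiabatic exchanger): Q = ṁ_c·Cp_c·(T_c,out − T_c,in)
ṁ_c = 223850 / [0.970 × (-16.4 − -46.9)] = 7566.5 kg/h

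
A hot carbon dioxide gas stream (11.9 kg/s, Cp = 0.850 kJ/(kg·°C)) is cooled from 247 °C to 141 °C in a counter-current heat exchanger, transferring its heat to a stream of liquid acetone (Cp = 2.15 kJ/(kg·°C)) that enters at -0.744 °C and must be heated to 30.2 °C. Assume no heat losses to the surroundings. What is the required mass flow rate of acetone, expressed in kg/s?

Heat released by hot stream: Q = 11.9 × 0.850 × (247 − 141) = 1072.2 kJ/s
Energy balance on cold side (adiabatic exchanger): Q = ṁ_c·Cp_c·(T_c,out − T_c,in)
ṁ_c = 1072.2 / [2.15 × (30.2 − -0.744)] = 16.116 kg/s

ṁ_c = 16.1 kg/s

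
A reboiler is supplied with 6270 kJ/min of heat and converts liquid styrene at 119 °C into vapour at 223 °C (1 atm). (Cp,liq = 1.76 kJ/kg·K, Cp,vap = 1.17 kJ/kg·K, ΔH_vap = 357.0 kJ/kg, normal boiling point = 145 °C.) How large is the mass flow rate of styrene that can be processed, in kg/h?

ṁ = 762 kg/h

Δh = 1.76×(145−119) + 357.0 + 1.17×(223−145) = 494.02 kJ/kg
Q = 6270 kJ/min = 104.5 kJ/s = 376200 kJ/h
ṁ = Q/Δh = 376200 / 494.02 = 761.51 kg/h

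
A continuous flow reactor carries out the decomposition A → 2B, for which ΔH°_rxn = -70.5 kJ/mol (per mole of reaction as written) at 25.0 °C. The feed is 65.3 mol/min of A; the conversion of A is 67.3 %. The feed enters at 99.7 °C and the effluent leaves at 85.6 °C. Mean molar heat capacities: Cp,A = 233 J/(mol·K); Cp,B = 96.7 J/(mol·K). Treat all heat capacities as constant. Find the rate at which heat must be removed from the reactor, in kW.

Q_out = 57.0 kW

Extent of reaction ξ = 0.673 × 65.3 = 43.947 mol/min
Reaction term: ξ·ΔH°_rxn = 43.947 × -70.5 = -3098.3 kJ/min
Sensible, feed 99.7→25 °C: -1136.6 kJ/min
Outlet flows (mol/min): A 21.353, B 87.894
Sensible, products 25→85.6 °C: 816.56 kJ/min
Q = ΔH = -3418.2 kJ/min = -56.971 kW
Heat removed = 56.971 kW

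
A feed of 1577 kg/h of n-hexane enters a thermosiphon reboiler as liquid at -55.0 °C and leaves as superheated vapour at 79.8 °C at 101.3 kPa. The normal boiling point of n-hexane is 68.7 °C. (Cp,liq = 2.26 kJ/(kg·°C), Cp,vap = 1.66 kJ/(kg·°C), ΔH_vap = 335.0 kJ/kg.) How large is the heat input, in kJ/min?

Q = 16600 kJ/min

liquid -55.0→68.7 °C: 279.56 kJ/kg
vaporisation at 68.7 °C: 335 kJ/kg
vapour 68.7→79.8 °C: 18.426 kJ/kg
Δh = 279.56 + 335 + 18.426 = 632.99 kJ/kg
Q = ṁ·Δh = 1577 kg/h × 632.99 kJ/kg = 998220 kJ/h
|Q| = 277.28 kW = 16637 kJ/min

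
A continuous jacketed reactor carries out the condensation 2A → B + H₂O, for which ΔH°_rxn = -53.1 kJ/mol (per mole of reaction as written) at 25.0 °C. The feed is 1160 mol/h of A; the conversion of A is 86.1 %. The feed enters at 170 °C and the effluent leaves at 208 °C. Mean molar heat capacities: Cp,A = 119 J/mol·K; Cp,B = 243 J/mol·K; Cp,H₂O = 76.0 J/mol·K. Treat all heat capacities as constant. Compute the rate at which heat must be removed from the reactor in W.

Q_out = 3850 W

Extent of reaction ξ = 0.861 × 1160 / 2 = 499.38 mol/h
Reaction term: ξ·ΔH°_rxn = 499.38 × -53.1 = -26517 kJ/h
Sensible, feed 170→25 °C: -20016 kJ/h
Outlet flows (mol/h): A 161.24, B 499.38, H₂O 499.38
Sensible, products 25→208 °C: 32664 kJ/h
Q = ΔH = -13869 kJ/h = -3.8526 kW
Heat removed = 3852.6 W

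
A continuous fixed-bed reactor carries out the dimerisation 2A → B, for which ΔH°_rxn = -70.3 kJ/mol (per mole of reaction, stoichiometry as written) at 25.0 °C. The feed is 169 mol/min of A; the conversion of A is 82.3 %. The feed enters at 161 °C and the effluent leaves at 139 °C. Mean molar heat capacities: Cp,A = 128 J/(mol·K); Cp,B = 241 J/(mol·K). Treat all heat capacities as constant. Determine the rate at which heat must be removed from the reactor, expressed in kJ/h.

Q_out = 329000 kJ/h

Extent of reaction ξ = 0.823 × 169 / 2 = 69.543 mol/min
Reaction term: ξ·ΔH°_rxn = 69.543 × -70.3 = -4888.9 kJ/min
Sensible, feed 161→25 °C: -2942 kJ/min
Outlet flows (mol/min): A 29.913, B 69.543
Sensible, products 25→139 °C: 2347.1 kJ/min
Q = ΔH = -5483.7 kJ/min = -91.396 kW
Heat removed = 329020 kJ/h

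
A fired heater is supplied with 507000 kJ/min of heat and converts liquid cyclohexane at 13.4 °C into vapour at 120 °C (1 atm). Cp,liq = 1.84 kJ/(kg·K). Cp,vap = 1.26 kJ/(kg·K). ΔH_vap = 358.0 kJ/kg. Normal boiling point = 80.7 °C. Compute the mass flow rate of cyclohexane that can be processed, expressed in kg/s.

Δh = 1.84×(80.7−13.4) + 358.0 + 1.26×(120−80.7) = 531.35 kJ/kg
Q = 507000 kJ/min = 8450 kJ/s = 8450 kJ/s
ṁ = Q/Δh = 8450 / 531.35 = 15.903 kg/s

ṁ = 15.9 kg/s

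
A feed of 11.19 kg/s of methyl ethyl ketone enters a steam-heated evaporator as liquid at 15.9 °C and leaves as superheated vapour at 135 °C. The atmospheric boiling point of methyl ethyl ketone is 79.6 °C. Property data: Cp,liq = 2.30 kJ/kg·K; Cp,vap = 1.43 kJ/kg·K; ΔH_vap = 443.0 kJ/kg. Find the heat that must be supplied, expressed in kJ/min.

liquid 15.9→79.6 °C: 146.51 kJ/kg
vaporisation at 79.6 °C: 443 kJ/kg
vapour 79.6→135 °C: 79.222 kJ/kg
Δh = 146.51 + 443 + 79.222 = 668.73 kJ/kg
Q = ṁ·Δh = 11.19 kg/s × 668.73 kJ/kg = 7483.1 kJ/s
|Q| = 7483.1 kW = 448990 kJ/min

Q = 449000 kJ/min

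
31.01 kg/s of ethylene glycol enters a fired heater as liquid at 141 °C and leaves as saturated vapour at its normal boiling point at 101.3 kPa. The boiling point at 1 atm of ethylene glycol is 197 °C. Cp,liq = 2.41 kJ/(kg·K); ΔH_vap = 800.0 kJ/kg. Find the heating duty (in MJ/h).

Q = 104000 MJ/h

liquid 141→197 °C: 134.96 kJ/kg
vaporisation at 197 °C: 800 kJ/kg
Δh = 134.96 + 800 = 934.96 kJ/kg
Q = ṁ·Δh = 31.01 kg/s × 934.96 kJ/kg = 28993 kJ/s
|Q| = 28993 kW = 104380 MJ/h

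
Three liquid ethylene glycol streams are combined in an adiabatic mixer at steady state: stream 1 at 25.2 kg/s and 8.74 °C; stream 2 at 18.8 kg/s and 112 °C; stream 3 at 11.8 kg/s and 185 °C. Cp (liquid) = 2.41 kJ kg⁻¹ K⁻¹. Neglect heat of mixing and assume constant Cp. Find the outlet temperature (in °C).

T_out = 80.8 °C

No heat crosses the boundary, so H_out = H_in.
T_out = Σ ṁᵢCp,ᵢTᵢ / Σ ṁᵢCp,ᵢ
      = 10866 / 134.48 = 80.804 °C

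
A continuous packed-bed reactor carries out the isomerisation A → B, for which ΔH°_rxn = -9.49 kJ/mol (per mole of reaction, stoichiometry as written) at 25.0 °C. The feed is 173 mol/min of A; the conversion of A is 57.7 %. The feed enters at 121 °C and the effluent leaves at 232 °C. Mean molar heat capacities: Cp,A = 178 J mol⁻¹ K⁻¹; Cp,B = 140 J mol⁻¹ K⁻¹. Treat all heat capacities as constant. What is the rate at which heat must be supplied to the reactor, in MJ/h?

Extent of reaction ξ = 0.577 × 173 = 99.821 mol/min
Reaction term: ξ·ΔH°_rxn = 99.821 × -9.49 = -947.3 kJ/min
Sensible, feed 121→25 °C: -2956.2 kJ/min
Outlet flows (mol/min): A 73.179, B 99.821
Sensible, products 25→232 °C: 5589.2 kJ/min
Q = ΔH = 1685.6 kJ/min = 28.094 kW
Heat supplied = 101.14 MJ/h

Q_in = 101 MJ/h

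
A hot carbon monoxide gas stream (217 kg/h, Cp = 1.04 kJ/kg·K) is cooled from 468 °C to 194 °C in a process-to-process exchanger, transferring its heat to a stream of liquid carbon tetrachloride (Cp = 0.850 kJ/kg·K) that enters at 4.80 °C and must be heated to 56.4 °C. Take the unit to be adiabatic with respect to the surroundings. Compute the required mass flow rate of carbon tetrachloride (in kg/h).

ṁ_c = 1410 kg/h

Heat released by hot stream: Q = 217 × 1.04 × (468 − 194) = 61836 kJ/h
Energy balance on cold side (adiabatic exchanger): Q = ṁ_c·Cp_c·(T_c,out − T_c,in)
ṁ_c = 61836 / [0.850 × (56.4 − 4.80)] = 1409.9 kg/h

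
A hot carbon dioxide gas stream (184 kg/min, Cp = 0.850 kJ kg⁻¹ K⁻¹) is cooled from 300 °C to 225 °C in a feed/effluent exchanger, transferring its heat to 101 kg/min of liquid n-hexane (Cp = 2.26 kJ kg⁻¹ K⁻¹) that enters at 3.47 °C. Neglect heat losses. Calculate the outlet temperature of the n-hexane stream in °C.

Heat released by hot stream: Q = 184 × 0.850 × (300 − 225) = 11730 kJ/min
Energy balance on cold side (adiabatic exchanger): Q = ṁ_c·Cp_c·(T_c,out − T_c,in)
T_c,out = 3.47 + 11730/(101 × 2.26) = 54.859 °C

T_c,out = 54.9 °C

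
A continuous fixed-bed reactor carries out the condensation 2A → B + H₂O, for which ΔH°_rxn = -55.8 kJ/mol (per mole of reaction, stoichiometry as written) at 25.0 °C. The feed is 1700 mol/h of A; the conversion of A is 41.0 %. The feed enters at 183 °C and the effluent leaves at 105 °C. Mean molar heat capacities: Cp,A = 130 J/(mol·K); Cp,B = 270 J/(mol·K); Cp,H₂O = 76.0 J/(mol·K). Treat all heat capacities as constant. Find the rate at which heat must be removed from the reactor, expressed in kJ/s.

Q_out = 9.52 kJ/s

Extent of reaction ξ = 0.410 × 1700 / 2 = 348.5 mol/h
Reaction term: ξ·ΔH°_rxn = 348.5 × -55.8 = -19446 kJ/h
Sensible, feed 183→25 °C: -34918 kJ/h
Outlet flows (mol/h): A 1003, B 348.5, H₂O 348.5
Sensible, products 25→105 °C: 20078 kJ/h
Q = ΔH = -34287 kJ/h = -9.5241 kW
Heat removed = 9.5241 kJ/s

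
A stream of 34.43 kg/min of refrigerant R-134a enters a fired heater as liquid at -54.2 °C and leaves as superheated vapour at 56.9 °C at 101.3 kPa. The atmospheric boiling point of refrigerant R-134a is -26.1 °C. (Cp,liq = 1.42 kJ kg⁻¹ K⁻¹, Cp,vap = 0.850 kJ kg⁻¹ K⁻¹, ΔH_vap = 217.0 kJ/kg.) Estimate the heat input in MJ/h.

liquid -54.2→-26.1 °C: 39.902 kJ/kg
vaporisation at -26.1 °C: 217 kJ/kg
vapour -26.1→56.9 °C: 70.55 kJ/kg
Δh = 39.902 + 217 + 70.55 = 327.45 kJ/kg
Q = ṁ·Δh = 34.43 kg/min × 327.45 kJ/kg = 11274 kJ/min
|Q| = 187.9 kW = 676.45 MJ/h

Q = 676 MJ/h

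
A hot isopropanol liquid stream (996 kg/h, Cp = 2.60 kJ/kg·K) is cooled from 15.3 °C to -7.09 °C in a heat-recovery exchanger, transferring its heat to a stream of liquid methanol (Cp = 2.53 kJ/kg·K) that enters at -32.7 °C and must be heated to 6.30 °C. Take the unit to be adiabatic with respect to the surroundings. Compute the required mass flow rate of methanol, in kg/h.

Heat released by hot stream: Q = 996 × 2.60 × (15.3 − -7.09) = 57981 kJ/h
Energy balance on cold side (adiabatic exchanger): Q = ṁ_c·Cp_c·(T_c,out − T_c,in)
ṁ_c = 57981 / [2.53 × (6.30 − -32.7)] = 587.63 kg/h

ṁ_c = 588 kg/h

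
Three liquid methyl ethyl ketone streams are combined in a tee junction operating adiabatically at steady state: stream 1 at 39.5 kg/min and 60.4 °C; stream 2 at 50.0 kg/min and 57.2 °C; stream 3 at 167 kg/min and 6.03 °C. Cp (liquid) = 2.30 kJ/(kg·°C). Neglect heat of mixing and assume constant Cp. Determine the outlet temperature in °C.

No heat crosses the boundary, so H_out = H_in.
T_out = Σ ṁᵢCp,ᵢTᵢ / Σ ṁᵢCp,ᵢ
      = 14381 / 589.95 = 24.377 °C

T_out = 24.4 °C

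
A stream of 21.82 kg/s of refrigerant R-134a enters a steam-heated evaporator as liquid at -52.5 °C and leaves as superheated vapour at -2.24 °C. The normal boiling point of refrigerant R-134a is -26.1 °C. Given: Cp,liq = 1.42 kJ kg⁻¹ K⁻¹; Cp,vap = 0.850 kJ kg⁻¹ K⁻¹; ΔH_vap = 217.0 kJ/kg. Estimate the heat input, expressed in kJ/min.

liquid -52.5→-26.1 °C: 37.488 kJ/kg
vaporisation at -26.1 °C: 217 kJ/kg
vapour -26.1→-2.24 °C: 20.281 kJ/kg
Δh = 37.488 + 217 + 20.281 = 274.77 kJ/kg
Q = ṁ·Δh = 21.82 kg/s × 274.77 kJ/kg = 5995.5 kJ/s
|Q| = 5995.5 kW = 359730 kJ/min

Q = 360000 kJ/min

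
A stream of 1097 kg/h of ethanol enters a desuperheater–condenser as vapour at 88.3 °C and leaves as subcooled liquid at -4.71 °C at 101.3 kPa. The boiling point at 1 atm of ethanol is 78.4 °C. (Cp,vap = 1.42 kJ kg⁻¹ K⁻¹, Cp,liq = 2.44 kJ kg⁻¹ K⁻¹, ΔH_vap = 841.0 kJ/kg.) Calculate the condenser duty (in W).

Q_c = 322000 W

vapour 88.3→78.4 °C: -14.058 kJ/kg
condensation at 78.4 °C: -841 kJ/kg
liquid 78.4→-4.71 °C: -202.79 kJ/kg
Δh = -14.058 + -841 + -202.79 = -1057.8 kJ/kg
Q = ṁ·Δh = 1097 kg/h × -1057.8 kJ/kg = -1.1605e+06 kJ/h
|Q| = 322.35 kW = 322350 W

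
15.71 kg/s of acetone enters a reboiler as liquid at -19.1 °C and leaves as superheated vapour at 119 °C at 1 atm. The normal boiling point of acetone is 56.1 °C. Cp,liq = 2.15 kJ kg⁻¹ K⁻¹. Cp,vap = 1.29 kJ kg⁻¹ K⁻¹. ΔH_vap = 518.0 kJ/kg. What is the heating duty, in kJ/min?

Q = 717000 kJ/min

liquid -19.1→56.1 °C: 161.68 kJ/kg
vaporisation at 56.1 °C: 518 kJ/kg
vapour 56.1→119 °C: 81.141 kJ/kg
Δh = 161.68 + 518 + 81.141 = 760.82 kJ/kg
Q = ṁ·Δh = 15.71 kg/s × 760.82 kJ/kg = 11952 kJ/s
|Q| = 11952 kW = 717150 kJ/min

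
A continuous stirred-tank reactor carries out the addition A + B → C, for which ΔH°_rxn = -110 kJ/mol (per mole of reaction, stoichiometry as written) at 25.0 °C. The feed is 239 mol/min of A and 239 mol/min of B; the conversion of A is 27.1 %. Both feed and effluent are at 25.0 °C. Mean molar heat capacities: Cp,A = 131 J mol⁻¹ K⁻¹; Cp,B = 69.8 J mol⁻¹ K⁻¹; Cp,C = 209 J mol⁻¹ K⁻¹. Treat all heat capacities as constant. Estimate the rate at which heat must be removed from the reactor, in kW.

Extent of reaction ξ = 0.271 × 239 = 64.769 mol/min
Reaction term: ξ·ΔH°_rxn = 64.769 × -110 = -7124.6 kJ/min
Q = ΔH = -7124.6 kJ/min = -118.74 kW
Heat removed = 118.74 kW

Q_out = 119 kW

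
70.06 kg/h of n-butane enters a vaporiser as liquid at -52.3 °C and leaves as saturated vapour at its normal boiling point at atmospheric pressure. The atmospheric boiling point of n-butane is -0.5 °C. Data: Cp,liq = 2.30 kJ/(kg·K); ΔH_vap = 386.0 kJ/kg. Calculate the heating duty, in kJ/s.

Q = 9.83 kJ/s

liquid -52.3→-0.5 °C: 119.14 kJ/kg
vaporisation at -0.5 °C: 386 kJ/kg
Δh = 119.14 + 386 = 505.14 kJ/kg
Q = ṁ·Δh = 70.06 kg/h × 505.14 kJ/kg = 35390 kJ/h
|Q| = 9.8306 kW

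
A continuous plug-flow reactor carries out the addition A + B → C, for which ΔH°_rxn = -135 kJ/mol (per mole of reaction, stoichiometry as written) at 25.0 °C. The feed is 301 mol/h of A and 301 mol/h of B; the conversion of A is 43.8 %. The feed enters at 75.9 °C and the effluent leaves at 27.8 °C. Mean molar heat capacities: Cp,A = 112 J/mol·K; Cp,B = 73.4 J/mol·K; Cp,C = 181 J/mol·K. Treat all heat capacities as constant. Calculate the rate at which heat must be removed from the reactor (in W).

Q_out = 5690 W

Extent of reaction ξ = 0.438 × 301 = 131.84 mol/h
Reaction term: ξ·ΔH°_rxn = 131.84 × -135 = -17798 kJ/h
Sensible, feed 75.9→25 °C: -2840.5 kJ/h
Outlet flows (mol/h): A 169.16, B 169.16, C 131.84
Sensible, products 25→27.8 °C: 154.63 kJ/h
Q = ΔH = -20484 kJ/h = -5.69 kW
Heat removed = 5690 W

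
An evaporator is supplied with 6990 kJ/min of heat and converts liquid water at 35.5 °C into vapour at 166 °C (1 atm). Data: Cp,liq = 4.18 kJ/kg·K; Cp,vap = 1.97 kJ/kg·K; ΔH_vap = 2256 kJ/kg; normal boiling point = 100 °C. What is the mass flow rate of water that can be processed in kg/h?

ṁ = 158 kg/h

Δh = 4.18×(100−35.5) + 2256 + 1.97×(166−100) = 2655.6 kJ/kg
Q = 6990 kJ/min = 116.5 kJ/s = 419400 kJ/h
ṁ = Q/Δh = 419400 / 2655.6 = 157.93 kg/h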